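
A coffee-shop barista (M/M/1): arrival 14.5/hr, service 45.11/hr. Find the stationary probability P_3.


ρ = 14.5/45.11 = 0.3214
P_n = (1−ρ)·ρ^n = (1 − 0.3214)·0.3214^3 = 0.6786·0.033211 = 0.022536

Final: 0.022536


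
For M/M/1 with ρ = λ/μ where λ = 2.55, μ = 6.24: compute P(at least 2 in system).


ρ = 2.55/6.24 = 0.4087
P(N ≥ n) = ρ^n = 0.4087^2 = 0.166998

Final: 0.166998


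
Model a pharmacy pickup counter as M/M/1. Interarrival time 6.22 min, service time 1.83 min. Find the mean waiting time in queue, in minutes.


λ = 60/6.22 = 9.6463 /hr
μ = 60/1.83 = 32.7869 /hr
ρ = λ/μ = 9.6463/32.7869 = 0.2942
Wq = ρ/(μ−λ) = 0.2942/(32.7869−9.6463) = 0.01271 hr
In minutes: 0.01271·60 = 0.7628 min

Final: 0.7628 min


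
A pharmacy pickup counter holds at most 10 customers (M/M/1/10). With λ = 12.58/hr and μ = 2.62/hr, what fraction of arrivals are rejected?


ρ = λ/μ = 12.58/2.62 = 4.8015
P_K = (1−ρ)ρ^K/(1−ρ^(K+1)) = (-3.8015·6513186.257949)/(1 − 31273237.833967)
= -24760051.576018/-31273236.833967 = 0.791733

Final: 0.791733


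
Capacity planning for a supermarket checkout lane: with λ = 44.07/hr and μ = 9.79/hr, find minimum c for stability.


Stability requires cμ > λ ⇔ c > λ/μ.
λ/μ = 44.07/9.79 = 4.5015
Minimum integer c = ⌊4.5015⌋ + 1 = 5
Check: 5·9.79 = 48.95 > 44.07, while 4·9.79 = 39.16 ≤ 44.07

Final: 5 servers


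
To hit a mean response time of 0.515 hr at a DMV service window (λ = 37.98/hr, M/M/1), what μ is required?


W = 1/(μ−λ) ⇒ μ − λ = 1/W = 1/0.515 = 1.9417
μ = λ + 1/W = 37.98 + 1.9417 = 39.9217 per hr

Final: 39.9217 /hr


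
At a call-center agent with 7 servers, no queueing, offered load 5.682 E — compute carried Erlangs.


B(7,5.682) = 0.164335 (Erlang-B)
Carried load = a(1 − B) = 5.682·(1 − 0.164335) = 5.682·0.835665 = 4.7483 E

Final: 4.7483 Erlangs


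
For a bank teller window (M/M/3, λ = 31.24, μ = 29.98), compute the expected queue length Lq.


a = λ/μ = 1.0420; ρ = a/3 = 0.3473
P₀ = 0.347962
Lq = P₀·a^c·ρ / (c!·(1−ρ)²) = 0.347962·1.13146·0.3473/(6·0.42596)
= 0.05351

Final: 0.05351


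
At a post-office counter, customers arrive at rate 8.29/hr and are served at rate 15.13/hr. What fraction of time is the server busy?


ρ = λ/μ = 8.29/15.13 = 0.5479

Final: 0.5479


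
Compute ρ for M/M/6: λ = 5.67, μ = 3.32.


ρ = λ/(cμ) = 5.67/(6·3.32) = 5.67/19.92 = 0.2846

Final: 0.2846


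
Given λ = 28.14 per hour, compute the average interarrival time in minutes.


Mean interarrival time = 1/λ = 1/28.14 hour = 0.03554 hour
In minutes: 0.03554 × 60 = 2.1322 min

Final: 2.1322 min


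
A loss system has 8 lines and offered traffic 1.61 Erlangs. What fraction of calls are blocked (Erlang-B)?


B(c,a) = (a^c/c!) / Σ_{k=0}^{c} a^k/k!
a^8/8! = 0.001120
Σ terms (k=0..8): 1.00000 + 1.61000 + 1.29605 + 0.69555 + 0.27996 + 0.09015 + 0.02419 + 0.005564 + 0.001120 = 5.002573
B = 0.001120/5.002573 = 0.0002238

Final: 0.0002238


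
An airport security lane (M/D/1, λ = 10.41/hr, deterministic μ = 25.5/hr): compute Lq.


ρ = 10.41/25.5 = 0.4082
M/D/1: Lq = ρ²/(2(1−ρ)) = 0.1667/(2·0.5918) = 0.14081

Final: 0.14081


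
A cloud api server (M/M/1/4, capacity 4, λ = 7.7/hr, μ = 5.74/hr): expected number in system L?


ρ = 7.7/5.74 = 1.3415
L = ρ[1 − (K+1)ρ^K + Kρ^(K+1)] / [(1−ρ)(1−ρ^(K+1))]
Numerator: 1.3415·(1 − 5·3.238287 + 4·4.344043) = 2.930748
Denominator: (-0.3415)·(-3.344043) = 1.141869
L = 2.930748/1.141869 = 2.5666

Final: 2.5666


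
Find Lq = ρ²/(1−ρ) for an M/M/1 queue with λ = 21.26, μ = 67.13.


ρ = 21.26/67.13 = 0.3167
Lq = ρ²/(1−ρ) = 0.1003/0.6833 = 0.1468

Final: 0.1468


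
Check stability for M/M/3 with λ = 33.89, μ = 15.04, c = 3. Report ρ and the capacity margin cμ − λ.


Total capacity cμ = 3·15.04 = 45.12/hr
ρ = λ/(cμ) = 33.89/45.12 = 0.7511
Stable ⇔ ρ < 1: YES
Spare capacity = cμ − λ = 45.12 − 33.89 = 11.23/hr

Final: ρ = 0.7511; stable; margin = 11.23/hr


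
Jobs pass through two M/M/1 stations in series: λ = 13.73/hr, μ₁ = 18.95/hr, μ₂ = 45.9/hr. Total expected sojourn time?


Each node sees arrival rate λ = 13.73/hr (tandem ⇒ throughput preserved).
W₁ = 1/(μ₁−λ) = 1/(18.95−13.73) = 0.19157 hr
W₂ = 1/(μ₂−λ) = 1/(45.9−13.73) = 0.03108 hr
W_total = W₁ + W₂ = 0.19157 + 0.03108 = 0.22266 hr

Final: 0.22266 hr


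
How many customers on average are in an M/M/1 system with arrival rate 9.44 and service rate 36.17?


ρ = λ/μ = 9.44/36.17 = 0.2610
L = ρ/(1−ρ) = 0.2610/(1 − 0.2610) = 0.2610/0.7390 = 0.3532

Final: 0.3532


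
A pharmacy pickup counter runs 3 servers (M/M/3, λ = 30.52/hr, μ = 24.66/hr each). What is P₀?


a = λ/μ = 30.52/24.66 = 1.2376; ρ = a/c = 0.4125
Σ_{k=0}^{2} a^k/k! (terms k=0..2) = 1.00000 + 1.23763 + 0.76587 = 3.00350
Tail: a^3/(3!(1−ρ)) = 1.89572/(6·0.5875) = 0.53783
P₀ = 1/(3.00350 + 0.53783) = 1/3.54133 = 0.282380

Final: 0.282380


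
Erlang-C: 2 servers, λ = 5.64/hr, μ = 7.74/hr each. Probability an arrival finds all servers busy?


a = λ/μ = 0.7287; ρ = a/2 = 0.3643
P₀ = 0.465909 (from M/M/c formula)
C(c,a) = [a^c/(c!(1−ρ))]·P₀ = [0.53098/(2·0.6357)]·0.465909
= 0.41766·0.465909 = 0.194591

Final: 0.194591


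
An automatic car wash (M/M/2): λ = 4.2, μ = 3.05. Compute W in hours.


a = 1.3770; ρ = 0.6885; P₀ = 0.184466
Lq = P₀·a^c·ρ/(c!(1−ρ)²) = 1.24124
Wq = Lq/λ = 1.24124/4.2 = 0.29553 hr
W = Wq + 1/μ = 0.29553 + 0.32787 = 0.62340 hr

Final: 0.62340 hr


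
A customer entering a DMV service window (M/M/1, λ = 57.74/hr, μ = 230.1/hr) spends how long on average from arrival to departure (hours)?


W = 1/(μ−λ) = 1/(230.1 − 57.74) = 1/172.36 = 0.005802 hr

Final: 0.005802 hr


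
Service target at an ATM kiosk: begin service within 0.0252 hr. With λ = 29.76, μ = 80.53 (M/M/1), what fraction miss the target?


ρ = 29.76/80.53 = 0.3696
P(Wq > t) = ρ·e^{−(μ−λ)t} = 0.3696·e^{−1.2794}
= 0.3696·0.278203 = 0.102810

Final: 0.102810


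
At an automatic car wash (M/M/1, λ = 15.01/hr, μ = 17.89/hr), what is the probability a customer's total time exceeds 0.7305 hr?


W ~ Exponential(μ−λ) for M/M/1.
μ − λ = 17.89 − 15.01 = 2.8800
P(W > t) = e^{−(μ−λ)t} = e^{−2.1038} = 0.121987

Final: 0.121987


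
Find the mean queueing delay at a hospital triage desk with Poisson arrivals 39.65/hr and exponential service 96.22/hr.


ρ = 39.65/96.22 = 0.4121
Wq = ρ/(μ−λ) = 0.4121/(96.22 − 39.65) = 0.4121/56.57 = 0.007284 hr

Final: 0.007284 hr


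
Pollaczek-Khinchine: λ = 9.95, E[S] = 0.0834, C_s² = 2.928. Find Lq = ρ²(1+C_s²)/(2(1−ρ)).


ρ = λ·E[S] = 9.95·0.0834 = 0.8298
Lq = ρ²(1+C_s²)/(2(1−ρ)) = 0.6886·(1+2.928)/(2·0.1702)
= 0.6886·3.9280/0.3403 = 7.94761

Final: 7.94761


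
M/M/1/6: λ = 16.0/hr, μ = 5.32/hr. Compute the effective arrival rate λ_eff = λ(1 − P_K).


ρ = 3.0075; P_K = (1−ρ)ρ^6/(1−ρ^7) = 0.667800
λ_eff = λ(1 − P_K) = 16.0·(1 − 0.667800) = 16.0·0.332200 = 5.3152 /hr

Final: 5.3152 /hr


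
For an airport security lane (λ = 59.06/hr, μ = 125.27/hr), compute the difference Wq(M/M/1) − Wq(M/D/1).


ρ = 59.06/125.27 = 0.4715
Wq(M/M/1) = ρ/(μ−λ) = 0.4715/66.21 = 0.007121 hr
Wq(M/D/1) = ρ/(2(μ−λ)) = 0.003560 hr
Savings = 0.007121 − 0.003560 = 0.003560 hr

Final: 0.003560 hr


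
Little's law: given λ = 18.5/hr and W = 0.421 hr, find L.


L = λW = 18.5·0.421 = 7.7885

Final: 7.7885


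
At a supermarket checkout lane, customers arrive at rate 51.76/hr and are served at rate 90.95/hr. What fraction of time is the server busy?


ρ = λ/μ = 51.76/90.95 = 0.5691

Final: 0.5691


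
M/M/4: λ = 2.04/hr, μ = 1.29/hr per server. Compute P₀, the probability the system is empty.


a = λ/μ = 2.04/1.29 = 1.5814; ρ = a/c = 0.3953
Σ_{k=0}^{3} a^k/k! (terms k=0..3) = 1.00000 + 1.58140 + 1.25041 + 0.65913 = 4.49093
Tail: a^4/(4!(1−ρ)) = 6.25406/(24·0.6047) = 0.43097
P₀ = 1/(4.49093 + 0.43097) = 1/4.92190 = 0.203174

Final: 0.203174


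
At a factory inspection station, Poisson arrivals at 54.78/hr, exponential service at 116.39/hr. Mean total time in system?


W = 1/(μ−λ) = 1/(116.39 − 54.78) = 1/61.61 = 0.01623 hr

Final: 0.01623 hr


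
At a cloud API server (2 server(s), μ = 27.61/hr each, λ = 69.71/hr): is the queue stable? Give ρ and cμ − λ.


Total capacity cμ = 2·27.61 = 55.22/hr
ρ = λ/(cμ) = 69.71/55.22 = 1.2624
Stable ⇔ ρ < 1: NO
Spare capacity = cμ − λ = 55.22 − 69.71 = -14.49/hr

Final: ρ = 1.2624; unstable; margin = -14.49/hr


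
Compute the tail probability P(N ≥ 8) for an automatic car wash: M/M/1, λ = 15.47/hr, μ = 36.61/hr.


ρ = 15.47/36.61 = 0.4226
P(N ≥ n) = ρ^n = 0.4226^8 = 0.001017

Final: 0.001017


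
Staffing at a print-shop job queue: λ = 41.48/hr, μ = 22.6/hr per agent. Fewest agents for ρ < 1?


Stability requires cμ > λ ⇔ c > λ/μ.
λ/μ = 41.48/22.6 = 1.8354
Minimum integer c = ⌊1.8354⌋ + 1 = 2
Check: 2·22.6 = 45.20 > 41.48, while 1·22.6 = 22.60 ≤ 41.48

Final: 2 servers


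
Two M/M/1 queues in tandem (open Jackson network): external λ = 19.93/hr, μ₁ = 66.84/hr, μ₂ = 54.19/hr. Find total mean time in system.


Each node sees arrival rate λ = 19.93/hr (tandem ⇒ throughput preserved).
W₁ = 1/(μ₁−λ) = 1/(66.84−19.93) = 0.02132 hr
W₂ = 1/(μ₂−λ) = 1/(54.19−19.93) = 0.02919 hr
W_total = W₁ + W₂ = 0.02132 + 0.02919 = 0.05051 hr

Final: 0.05051 hr


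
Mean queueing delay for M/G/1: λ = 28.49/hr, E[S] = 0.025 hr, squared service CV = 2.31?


ρ = λ·E[S] = 28.49·0.025 = 0.7123
E[S²] = E[S]²(1+C_s²) = 0.025²·(1+2.31) = 0.002069
Wq = λ·E[S²]/(2(1−ρ)) = 28.49·0.002069/(2·0.2877) = 0.10241 hr

Final: 0.10241 hr


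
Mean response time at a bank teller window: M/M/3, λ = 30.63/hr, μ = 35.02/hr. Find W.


a = 0.8746; ρ = 0.2915; P₀ = 0.414155
Lq = P₀·a^c·ρ/(c!(1−ρ)²) = 0.02683
Wq = Lq/λ = 0.02683/30.63 = 0.0008759 hr
W = Wq + 1/μ = 0.0008759 + 0.02856 = 0.02943 hr

Final: 0.02943 hr


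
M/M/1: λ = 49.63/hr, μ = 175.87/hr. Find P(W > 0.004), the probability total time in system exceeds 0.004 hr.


W ~ Exponential(μ−λ) for M/M/1.
μ − λ = 175.87 − 49.63 = 126.2400
P(W > t) = e^{−(μ−λ)t} = e^{−0.5050} = 0.603530

Final: 0.603530


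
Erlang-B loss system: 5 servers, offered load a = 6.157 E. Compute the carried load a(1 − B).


B(5,6.157) = 0.371223 (Erlang-B)
Carried load = a(1 − B) = 6.157·(1 − 0.371223) = 6.157·0.628777 = 3.8714 E

Final: 3.8714 Erlangs


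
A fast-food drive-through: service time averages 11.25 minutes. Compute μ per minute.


μ = 1/(service time) in consistent units.
1 minute = 1 min, so μ = 1/11.25 = 0.08889 per minute

Final: 0.08889 /min


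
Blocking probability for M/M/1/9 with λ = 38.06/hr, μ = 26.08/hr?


ρ = λ/μ = 38.06/26.08 = 1.4594
P_K = (1−ρ)ρ^K/(1−ρ^(K+1)) = (-0.4594·30.022771)/(1 − 43.813906)
= -13.791135/-42.813906 = 0.322118

Final: 0.322118


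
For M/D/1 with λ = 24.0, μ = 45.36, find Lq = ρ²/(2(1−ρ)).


ρ = 24.0/45.36 = 0.5291
M/D/1: Lq = ρ²/(2(1−ρ)) = 0.2799/(2·0.4709) = 0.29725

Final: 0.29725


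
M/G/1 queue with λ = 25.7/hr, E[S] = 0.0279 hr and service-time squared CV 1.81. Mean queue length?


ρ = λ·E[S] = 25.7·0.0279 = 0.7170
Lq = ρ²(1+C_s²)/(2(1−ρ)) = 0.5141·(1+1.81)/(2·0.2830)
= 0.5141·2.8100/0.5659 = 2.55276

Final: 2.55276


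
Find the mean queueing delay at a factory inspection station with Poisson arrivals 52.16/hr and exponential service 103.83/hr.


ρ = 52.16/103.83 = 0.5024
Wq = ρ/(μ−λ) = 0.5024/(103.83 − 52.16) = 0.5024/51.67 = 0.009722 hr

Final: 0.009722 hr


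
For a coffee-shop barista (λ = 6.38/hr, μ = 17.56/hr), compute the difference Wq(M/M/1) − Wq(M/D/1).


ρ = 6.38/17.56 = 0.3633
Wq(M/M/1) = ρ/(μ−λ) = 0.3633/11.18 = 0.03250 hr
Wq(M/D/1) = ρ/(2(μ−λ)) = 0.01625 hr
Savings = 0.03250 − 0.01625 = 0.01625 hr

Final: 0.01625 hr


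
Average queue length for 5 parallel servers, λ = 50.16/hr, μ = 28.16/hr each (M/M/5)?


a = λ/μ = 1.7812; ρ = a/5 = 0.3562
P₀ = 0.167751
Lq = P₀·a^c·ρ / (c!·(1−ρ)²) = 0.167751·17.93182·0.3562/(120·0.41441)
= 0.02155

Final: 0.02155


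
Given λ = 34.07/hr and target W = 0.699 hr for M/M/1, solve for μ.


W = 1/(μ−λ) ⇒ μ − λ = 1/W = 1/0.699 = 1.4306
μ = λ + 1/W = 34.07 + 1.4306 = 35.5006 per hr

Final: 35.5006 /hr


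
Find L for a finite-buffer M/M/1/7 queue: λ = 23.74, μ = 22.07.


ρ = 23.74/22.07 = 1.0757
L = ρ[1 − (K+1)ρ^K + Kρ^(K+1)] / [(1−ρ)(1−ρ^(K+1))]
Numerator: 1.0757·(1 − 8·1.666283 + 7·1.792367) = 0.232679
Denominator: (-0.07567)·(-0.792367) = 0.059957
L = 0.232679/0.059957 = 3.8808

Final: 3.8808


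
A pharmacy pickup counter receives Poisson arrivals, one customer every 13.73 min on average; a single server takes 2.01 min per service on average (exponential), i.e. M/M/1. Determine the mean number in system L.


λ = 60/13.73 = 4.3700 /hr
μ = 60/2.01 = 29.8507 /hr
ρ = λ/μ = 4.3700/29.8507 = 0.1464
L = ρ/(1−ρ) = 0.1464/0.8536 = 0.1715

Final: 0.1715


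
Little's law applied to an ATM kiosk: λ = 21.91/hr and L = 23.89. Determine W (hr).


W = L/λ = 23.89/21.91 = 1.0904 hr

Final: 1.0904 hr


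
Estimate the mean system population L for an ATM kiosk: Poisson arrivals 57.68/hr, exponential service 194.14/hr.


ρ = λ/μ = 57.68/194.14 = 0.2971
L = ρ/(1−ρ) = 0.2971/(1 − 0.2971) = 0.2971/0.7029 = 0.4227

Final: 0.4227


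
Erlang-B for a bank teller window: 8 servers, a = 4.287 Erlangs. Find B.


B(c,a) = (a^c/c!) / Σ_{k=0}^{c} a^k/k!
a^8/8! = 2.829485
Σ terms (k=0..8): 1.00000 + 4.28700 + 9.18918 + 13.13134 + 14.07352 + 12.06663 + 8.62161 + 5.28012 + 2.82948 = 70.478899
B = 2.829485/70.478899 = 0.040147

Final: 0.040147


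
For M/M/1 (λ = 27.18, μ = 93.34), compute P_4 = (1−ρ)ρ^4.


ρ = 27.18/93.34 = 0.2912
P_n = (1−ρ)·ρ^n = (1 − 0.2912)·0.2912^4 = 0.7088·0.007190 = 0.005096

Final: 0.005096


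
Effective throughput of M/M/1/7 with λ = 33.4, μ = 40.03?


ρ = 0.8344; P_K = (1−ρ)ρ^7/(1−ρ^8) = 0.060945
λ_eff = λ(1 − P_K) = 33.4·(1 − 0.060945) = 33.4·0.939055 = 31.3644 /hr

Final: 31.3644 /hr


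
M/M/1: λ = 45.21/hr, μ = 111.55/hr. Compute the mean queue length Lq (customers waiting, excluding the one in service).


ρ = 45.21/111.55 = 0.4053
Lq = ρ²/(1−ρ) = 0.1643/0.5947 = 0.2762

Final: 0.2762


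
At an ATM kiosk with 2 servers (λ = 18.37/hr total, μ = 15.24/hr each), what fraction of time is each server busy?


ρ = λ/(cμ) = 18.37/(2·15.24) = 18.37/30.48 = 0.6027

Final: 0.6027


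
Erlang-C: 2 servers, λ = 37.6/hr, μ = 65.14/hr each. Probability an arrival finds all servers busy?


a = λ/μ = 0.5772; ρ = a/2 = 0.2886
P₀ = 0.552061 (from M/M/c formula)
C(c,a) = [a^c/(c!(1−ρ))]·P₀ = [0.33318/(2·0.7114)]·0.552061
= 0.23418·0.552061 = 0.129279

Final: 0.129279


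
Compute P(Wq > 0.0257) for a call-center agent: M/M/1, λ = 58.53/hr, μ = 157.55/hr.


ρ = 58.53/157.55 = 0.3715
P(Wq > t) = ρ·e^{−(μ−λ)t} = 0.3715·e^{−2.5448}
= 0.3715·0.078488 = 0.029158

Final: 0.029158


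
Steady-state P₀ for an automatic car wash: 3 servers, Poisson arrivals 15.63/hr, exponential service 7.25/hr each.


a = λ/μ = 15.63/7.25 = 2.1559; ρ = a/c = 0.7186
Σ_{k=0}^{2} a^k/k! (terms k=0..2) = 1.00000 + 2.15586 + 2.32387 = 5.47973
Tail: a^3/(3!(1−ρ)) = 10.01989/(6·0.2814) = 5.93498
P₀ = 1/(5.47973 + 5.93498) = 1/11.41472 = 0.087606

Final: 0.087606


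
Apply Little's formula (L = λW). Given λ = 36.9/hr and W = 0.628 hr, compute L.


L = λW = 36.9·0.628 = 23.1732

Final: 23.1732


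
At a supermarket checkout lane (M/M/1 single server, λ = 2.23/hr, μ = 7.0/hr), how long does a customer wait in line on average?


ρ = 2.23/7.0 = 0.3186
Wq = ρ/(μ−λ) = 0.3186/(7.0 − 2.23) = 0.3186/4.77 = 0.06679 hr

Final: 0.06679 hr


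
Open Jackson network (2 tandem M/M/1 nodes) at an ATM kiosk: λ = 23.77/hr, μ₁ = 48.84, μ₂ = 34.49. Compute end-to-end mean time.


Each node sees arrival rate λ = 23.77/hr (tandem ⇒ throughput preserved).
W₁ = 1/(μ₁−λ) = 1/(48.84−23.77) = 0.03989 hr
W₂ = 1/(μ₂−λ) = 1/(34.49−23.77) = 0.09328 hr
W_total = W₁ + W₂ = 0.03989 + 0.09328 = 0.13317 hr

Final: 0.13317 hr


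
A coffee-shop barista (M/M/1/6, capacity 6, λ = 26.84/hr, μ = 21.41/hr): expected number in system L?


ρ = 26.84/21.41 = 1.2536
L = ρ[1 − (K+1)ρ^K + Kρ^(K+1)] / [(1−ρ)(1−ρ^(K+1))]
Numerator: 1.2536·(1 − 7·3.881460 + 6·4.865875) = 3.792238
Denominator: (-0.2536)·(-3.865875) = 0.980462
L = 3.792238/0.980462 = 3.8678

Final: 3.8678


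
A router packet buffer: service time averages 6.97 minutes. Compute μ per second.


μ = 1/(service time) in consistent units.
1 second = 0.0166667 min, so μ = 0.0166667/6.97 = 0.002391 per second

Final: 0.002391 /sec


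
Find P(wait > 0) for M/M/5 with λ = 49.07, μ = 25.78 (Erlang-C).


a = λ/μ = 1.9034; ρ = a/5 = 0.3807
P₀ = 0.148207 (from M/M/c formula)
C(c,a) = [a^c/(c!(1−ρ))]·P₀ = [24.98422/(120·0.6193)]·0.148207
= 0.33618·0.148207 = 0.049824

Final: 0.049824


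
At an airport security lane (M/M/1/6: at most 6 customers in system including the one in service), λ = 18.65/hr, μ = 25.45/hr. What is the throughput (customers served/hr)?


ρ = 0.7328; P_K = (1−ρ)ρ^6/(1−ρ^7) = 0.046675
λ_eff = λ(1 − P_K) = 18.65·(1 − 0.046675) = 18.65·0.953325 = 17.7795 /hr

Final: 17.7795 /hr


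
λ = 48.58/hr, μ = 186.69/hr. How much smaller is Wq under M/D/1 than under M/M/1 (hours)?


ρ = 48.58/186.69 = 0.2602
Wq(M/M/1) = ρ/(μ−λ) = 0.2602/138.11 = 0.001884 hr
Wq(M/D/1) = ρ/(2(μ−λ)) = 0.0009421 hr
Savings = 0.001884 − 0.0009421 = 0.0009421 hr

Final: 0.0009421 hr


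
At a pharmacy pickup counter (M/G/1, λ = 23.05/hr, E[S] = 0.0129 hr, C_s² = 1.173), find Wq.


ρ = λ·E[S] = 23.05·0.0129 = 0.2973
E[S²] = E[S]²(1+C_s²) = 0.0129²·(1+1.173) = 0.0003616
Wq = λ·E[S²]/(2(1−ρ)) = 23.05·0.0003616/(2·0.7027) = 0.005931 hr

Final: 0.005931 hr


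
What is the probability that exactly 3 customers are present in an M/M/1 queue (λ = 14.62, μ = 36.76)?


ρ = 14.62/36.76 = 0.3977
P_n = (1−ρ)·ρ^n = (1 − 0.3977)·0.3977^3 = 0.6023·0.062909 = 0.037889

Final: 0.037889


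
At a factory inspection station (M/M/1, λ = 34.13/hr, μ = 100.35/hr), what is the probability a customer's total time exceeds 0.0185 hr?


W ~ Exponential(μ−λ) for M/M/1.
μ − λ = 100.35 − 34.13 = 66.2200
P(W > t) = e^{−(μ−λ)t} = e^{−1.2251} = 0.293737

Final: 0.293737


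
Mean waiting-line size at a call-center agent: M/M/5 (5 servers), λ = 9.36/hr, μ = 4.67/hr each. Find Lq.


a = λ/μ = 2.0043; ρ = a/5 = 0.4009
P₀ = 0.133743
Lq = P₀·a^c·ρ / (c!·(1−ρ)²) = 0.133743·32.34408·0.4009/(120·0.35897)
= 0.04025

Final: 0.04025


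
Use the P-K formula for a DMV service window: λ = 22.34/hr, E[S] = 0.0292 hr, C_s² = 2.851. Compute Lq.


ρ = λ·E[S] = 22.34·0.0292 = 0.6523
Lq = ρ²(1+C_s²)/(2(1−ρ)) = 0.4255·(1+2.851)/(2·0.3477)
= 0.4255·3.8510/0.6953 = 2.35671

Final: 2.35671


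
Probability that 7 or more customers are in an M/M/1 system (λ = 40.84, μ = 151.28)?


ρ = 40.84/151.28 = 0.2700
P(N ≥ n) = ρ^n = 0.2700^7 = 0.0001045

Final: 0.0001045


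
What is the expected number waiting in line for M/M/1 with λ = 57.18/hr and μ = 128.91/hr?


ρ = 57.18/128.91 = 0.4436
Lq = ρ²/(1−ρ) = 0.1968/0.5564 = 0.3536

Final: 0.3536


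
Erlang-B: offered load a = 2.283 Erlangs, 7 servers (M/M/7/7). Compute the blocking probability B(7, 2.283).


B(c,a) = (a^c/c!) / Σ_{k=0}^{c} a^k/k!
a^7/7! = 0.064137
Σ terms (k=0..7): 1.00000 + 2.28300 + 2.60604 + 1.98320 + 1.13191 + 0.51683 + 0.19665 + 0.06414 = 9.781778
B = 0.064137/9.781778 = 0.006557

Final: 0.006557


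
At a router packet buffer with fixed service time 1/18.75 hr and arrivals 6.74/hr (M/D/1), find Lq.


ρ = 6.74/18.75 = 0.3595
M/D/1: Lq = ρ²/(2(1−ρ)) = 0.1292/(2·0.6405) = 0.10087

Final: 0.10087


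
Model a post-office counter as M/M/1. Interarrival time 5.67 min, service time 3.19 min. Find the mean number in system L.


λ = 60/5.67 = 10.5820 /hr
μ = 60/3.19 = 18.8088 /hr
ρ = λ/μ = 10.5820/18.8088 = 0.5626
L = ρ/(1−ρ) = 0.5626/0.4374 = 1.2863

Final: 1.2863


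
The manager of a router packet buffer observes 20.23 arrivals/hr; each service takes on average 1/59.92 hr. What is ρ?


ρ = λ/μ = 20.23/59.92 = 0.3376

Final: 0.3376


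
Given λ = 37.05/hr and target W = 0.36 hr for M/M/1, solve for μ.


W = 1/(μ−λ) ⇒ μ − λ = 1/W = 1/0.36 = 2.7778
μ = λ + 1/W = 37.05 + 2.7778 = 39.8278 per hr

Final: 39.8278 /hr


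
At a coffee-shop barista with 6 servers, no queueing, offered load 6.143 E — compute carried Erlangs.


B(6,6.143) = 0.274886 (Erlang-B)
Carried load = a(1 − B) = 6.143·(1 − 0.274886) = 6.143·0.725114 = 4.4544 E

Final: 4.4544 Erlangs


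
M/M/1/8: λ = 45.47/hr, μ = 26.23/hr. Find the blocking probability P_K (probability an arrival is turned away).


ρ = λ/μ = 45.47/26.23 = 1.7335
P_K = (1−ρ)ρ^K/(1−ρ^(K+1)) = (-0.7335·81.547999)/(1 − 141.364373)
= -59.816374/-140.364373 = 0.426151

Final: 0.426151


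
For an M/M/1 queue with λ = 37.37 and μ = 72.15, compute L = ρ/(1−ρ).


ρ = λ/μ = 37.37/72.15 = 0.5179
L = ρ/(1−ρ) = 0.5179/(1 − 0.5179) = 0.5179/0.4821 = 1.0745

Final: 1.0745


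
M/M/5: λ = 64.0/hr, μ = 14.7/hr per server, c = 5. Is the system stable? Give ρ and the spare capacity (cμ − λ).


Total capacity cμ = 5·14.7 = 73.50/hr
ρ = λ/(cμ) = 64.0/73.50 = 0.8707
Stable ⇔ ρ < 1: YES
Spare capacity = cμ − λ = 73.50 − 64.0 = 9.50/hr

Final: ρ = 0.8707; stable; margin = 9.50/hr


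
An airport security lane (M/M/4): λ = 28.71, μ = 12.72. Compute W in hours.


a = 2.2571; ρ = 0.5643; P₀ = 0.098016
Lq = P₀·a^c·ρ/(c!(1−ρ)²) = 0.31501
Wq = Lq/λ = 0.31501/28.71 = 0.01097 hr
W = Wq + 1/μ = 0.01097 + 0.07862 = 0.08959 hr

Final: 0.08959 hr


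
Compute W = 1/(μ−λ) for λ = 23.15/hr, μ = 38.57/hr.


W = 1/(μ−λ) = 1/(38.57 − 23.15) = 1/15.42 = 0.06485 hr

Final: 0.06485 hr


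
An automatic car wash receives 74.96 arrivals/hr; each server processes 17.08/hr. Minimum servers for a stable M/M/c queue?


Stability requires cμ > λ ⇔ c > λ/μ.
λ/μ = 74.96/17.08 = 4.3888
Minimum integer c = ⌊4.3888⌋ + 1 = 5
Check: 5·17.08 = 85.40 > 74.96, while 4·17.08 = 68.32 ≤ 74.96

Final: 5 servers


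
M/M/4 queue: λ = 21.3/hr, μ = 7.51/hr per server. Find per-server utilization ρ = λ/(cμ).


ρ = λ/(cμ) = 21.3/(4·7.51) = 21.3/30.04 = 0.7091

Final: 0.7091


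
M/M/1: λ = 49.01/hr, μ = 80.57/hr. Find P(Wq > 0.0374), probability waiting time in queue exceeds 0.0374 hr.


ρ = 49.01/80.57 = 0.6083
P(Wq > t) = ρ·e^{−(μ−λ)t} = 0.6083·e^{−1.1803}
= 0.6083·0.307173 = 0.186851

Final: 0.186851


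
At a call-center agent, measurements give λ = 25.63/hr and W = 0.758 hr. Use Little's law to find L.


L = λW = 25.63·0.758 = 19.4275

Final: 19.4275


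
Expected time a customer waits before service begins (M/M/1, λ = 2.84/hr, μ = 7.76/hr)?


ρ = 2.84/7.76 = 0.3660
Wq = ρ/(μ−λ) = 0.3660/(7.76 − 2.84) = 0.3660/4.92 = 0.07439 hr

Final: 0.07439 hr


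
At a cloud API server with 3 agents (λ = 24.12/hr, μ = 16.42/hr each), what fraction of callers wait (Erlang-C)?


a = λ/μ = 1.4689; ρ = a/3 = 0.4896
P₀ = 0.218200 (from M/M/c formula)
C(c,a) = [a^c/(c!(1−ρ))]·P₀ = [3.16966/(6·0.5104)]·0.218200
= 1.03512·0.218200 = 0.225863

Final: 0.225863


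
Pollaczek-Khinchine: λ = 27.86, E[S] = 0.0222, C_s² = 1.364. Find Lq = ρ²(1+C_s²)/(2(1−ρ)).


ρ = λ·E[S] = 27.86·0.0222 = 0.6185
Lq = ρ²(1+C_s²)/(2(1−ρ)) = 0.3825·(1+1.364)/(2·0.3815)
= 0.3825·2.3640/0.7630 = 1.18517

Final: 1.18517


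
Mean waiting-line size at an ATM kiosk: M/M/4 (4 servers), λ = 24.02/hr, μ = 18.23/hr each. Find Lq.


a = λ/μ = 1.3176; ρ = a/4 = 0.3294
P₀ = 0.266370
Lq = P₀·a^c·ρ / (c!·(1−ρ)²) = 0.266370·3.01401·0.3294/(24·0.44970)
= 0.02450

Final: 0.02450


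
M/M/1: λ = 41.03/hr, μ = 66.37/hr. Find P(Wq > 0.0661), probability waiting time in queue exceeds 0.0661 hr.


ρ = 41.03/66.37 = 0.6182
P(Wq > t) = ρ·e^{−(μ−λ)t} = 0.6182·e^{−1.6750}
= 0.6182·0.187313 = 0.115797

Final: 0.115797


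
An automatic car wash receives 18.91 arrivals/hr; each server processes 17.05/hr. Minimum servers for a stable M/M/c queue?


Stability requires cμ > λ ⇔ c > λ/μ.
λ/μ = 18.91/17.05 = 1.1091
Minimum integer c = ⌊1.1091⌋ + 1 = 2
Check: 2·17.05 = 34.10 > 18.91, while 1·17.05 = 17.05 ≤ 18.91

Final: 2 servers


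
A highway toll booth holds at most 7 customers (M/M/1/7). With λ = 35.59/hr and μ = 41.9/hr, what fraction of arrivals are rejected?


ρ = λ/μ = 35.59/41.9 = 0.8494
P_K = (1−ρ)ρ^K/(1−ρ^(K+1)) = (0.1506·0.319005)/(1 − 0.270964)
= 0.048041/0.729036 = 0.065897

Final: 0.065897


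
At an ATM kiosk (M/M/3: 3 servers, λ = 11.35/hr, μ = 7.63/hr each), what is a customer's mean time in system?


a = 1.4875; ρ = 0.4958; P₀ = 0.213578
Lq = P₀·a^c·ρ/(c!(1−ρ)²) = 0.22859
Wq = Lq/λ = 0.22859/11.35 = 0.02014 hr
W = Wq + 1/μ = 0.02014 + 0.13106 = 0.15120 hr

Final: 0.15120 hr


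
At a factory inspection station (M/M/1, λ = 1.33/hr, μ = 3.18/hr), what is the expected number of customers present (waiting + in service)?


ρ = λ/μ = 1.33/3.18 = 0.4182
L = ρ/(1−ρ) = 0.4182/(1 − 0.4182) = 0.4182/0.5818 = 0.7189

Final: 0.7189


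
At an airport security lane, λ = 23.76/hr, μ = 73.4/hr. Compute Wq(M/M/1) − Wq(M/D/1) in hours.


ρ = 23.76/73.4 = 0.3237
Wq(M/M/1) = ρ/(μ−λ) = 0.3237/49.64 = 0.006521 hr
Wq(M/D/1) = ρ/(2(μ−λ)) = 0.003261 hr
Savings = 0.006521 − 0.003261 = 0.003261 hr

Final: 0.003261 hr


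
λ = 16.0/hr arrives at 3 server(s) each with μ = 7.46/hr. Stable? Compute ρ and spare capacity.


Total capacity cμ = 3·7.46 = 22.38/hr
ρ = λ/(cμ) = 16.0/22.38 = 0.7149
Stable ⇔ ρ < 1: YES
Spare capacity = cμ − λ = 22.38 − 16.0 = 6.38/hr

Final: ρ = 0.7149; stable; margin = 6.38/hr


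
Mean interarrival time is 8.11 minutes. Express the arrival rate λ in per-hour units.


λ = 1/(interarrival time) in consistent units.
1 hour = 60 min, so λ = 60/8.11 = 7.3983 per hour

Final: 7.3983 /hr


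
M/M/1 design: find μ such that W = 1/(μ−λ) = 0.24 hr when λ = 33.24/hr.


W = 1/(μ−λ) ⇒ μ − λ = 1/W = 1/0.24 = 4.1667
μ = λ + 1/W = 33.24 + 4.1667 = 37.4067 per hr

Final: 37.4067 /hr


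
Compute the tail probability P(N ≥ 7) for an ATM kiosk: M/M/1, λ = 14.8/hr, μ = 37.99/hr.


ρ = 14.8/37.99 = 0.3896
P(N ≥ n) = ρ^n = 0.3896^7 = 0.001362

Final: 0.001362


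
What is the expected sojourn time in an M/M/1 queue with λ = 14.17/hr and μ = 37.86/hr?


W = 1/(μ−λ) = 1/(37.86 − 14.17) = 1/23.69 = 0.04221 hr

Final: 0.04221 hr


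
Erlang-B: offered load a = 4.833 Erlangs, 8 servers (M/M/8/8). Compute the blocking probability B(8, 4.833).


B(c,a) = (a^c/c!) / Σ_{k=0}^{c} a^k/k!
a^8/8! = 7.382676
Σ terms (k=0..8): 1.00000 + 4.83300 + 11.67894 + 18.81478 + 22.73296 + 21.97368 + 17.69980 + 12.22045 + 7.38268 = 118.336276
B = 7.382676/118.336276 = 0.062387

Final: 0.062387


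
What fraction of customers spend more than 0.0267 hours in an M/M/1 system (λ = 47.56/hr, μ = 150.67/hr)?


W ~ Exponential(μ−λ) for M/M/1.
μ − λ = 150.67 − 47.56 = 103.1100
P(W > t) = e^{−(μ−λ)t} = e^{−2.7530} = 0.063734

Final: 0.063734


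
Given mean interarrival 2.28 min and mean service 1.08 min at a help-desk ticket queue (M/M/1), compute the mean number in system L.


λ = 60/2.28 = 26.3158 /hr
μ = 60/1.08 = 55.5556 /hr
ρ = λ/μ = 26.3158/55.5556 = 0.4737
L = ρ/(1−ρ) = 0.4737/0.5263 = 0.9000

Final: 0.9000


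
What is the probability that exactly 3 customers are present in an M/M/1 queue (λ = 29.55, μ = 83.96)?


ρ = 29.55/83.96 = 0.3520
P_n = (1−ρ)·ρ^n = (1 − 0.3520)·0.3520^3 = 0.6480·0.043597 = 0.028253

Final: 0.028253


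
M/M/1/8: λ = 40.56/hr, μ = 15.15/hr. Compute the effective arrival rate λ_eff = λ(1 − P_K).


ρ = 2.6772; P_K = (1−ρ)ρ^8/(1−ρ^9) = 0.626568
λ_eff = λ(1 − P_K) = 40.56·(1 − 0.626568) = 40.56·0.373432 = 15.1464 /hr

Final: 15.1464 /hr


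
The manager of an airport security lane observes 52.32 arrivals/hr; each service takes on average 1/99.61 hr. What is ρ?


ρ = λ/μ = 52.32/99.61 = 0.5252

Final: 0.5252


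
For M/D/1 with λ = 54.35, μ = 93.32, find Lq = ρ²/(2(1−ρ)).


ρ = 54.35/93.32 = 0.5824
M/D/1: Lq = ρ²/(2(1−ρ)) = 0.3392/(2·0.4176) = 0.40613

Final: 0.40613


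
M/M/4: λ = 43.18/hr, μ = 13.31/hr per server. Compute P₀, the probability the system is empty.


a = λ/μ = 43.18/13.31 = 3.2442; ρ = a/c = 0.8110
Σ_{k=0}^{3} a^k/k! (terms k=0..3) = 1.00000 + 3.24418 + 5.26234 + 5.69066 = 15.19718
Tail: a^4/(4!(1−ρ)) = 110.76902/(24·0.1890) = 24.42571
P₀ = 1/(15.19718 + 24.42571) = 1/39.62289 = 0.025238

Final: 0.025238


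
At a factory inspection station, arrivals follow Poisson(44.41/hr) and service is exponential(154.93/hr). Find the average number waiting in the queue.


ρ = 44.41/154.93 = 0.2866
Lq = ρ²/(1−ρ) = 0.08217/0.7134 = 0.1152

Final: 0.1152


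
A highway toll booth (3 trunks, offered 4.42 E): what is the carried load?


B(3,4.42) = 0.486538 (Erlang-B)
Carried load = a(1 − B) = 4.42·(1 − 0.486538) = 4.42·0.513462 = 2.2695 E

Final: 2.2695 Erlangs


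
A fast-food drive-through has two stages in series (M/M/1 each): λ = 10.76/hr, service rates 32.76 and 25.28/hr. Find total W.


Each node sees arrival rate λ = 10.76/hr (tandem ⇒ throughput preserved).
W₁ = 1/(μ₁−λ) = 1/(32.76−10.76) = 0.04545 hr
W₂ = 1/(μ₂−λ) = 1/(25.28−10.76) = 0.06887 hr
W_total = W₁ + W₂ = 0.04545 + 0.06887 = 0.11433 hr

Final: 0.11433 hr


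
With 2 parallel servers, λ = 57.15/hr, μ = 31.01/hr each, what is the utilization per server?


ρ = λ/(cμ) = 57.15/(2·31.01) = 57.15/62.02 = 0.9215

Final: 0.9215


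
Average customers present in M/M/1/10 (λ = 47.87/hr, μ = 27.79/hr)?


ρ = 47.87/27.79 = 1.7226
L = ρ[1 − (K+1)ρ^K + Kρ^(K+1)] / [(1−ρ)(1−ρ^(K+1))]
Numerator: 1.7226·(1 − 11·230.011106 + 10·396.208408) = 2468.365840
Denominator: (-0.7226)·(-395.208408) = 285.562607
L = 2468.365840/285.562607 = 8.6439

Final: 8.6439


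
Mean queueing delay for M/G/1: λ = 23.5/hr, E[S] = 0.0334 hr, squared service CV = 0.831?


ρ = λ·E[S] = 23.5·0.0334 = 0.7849
E[S²] = E[S]²(1+C_s²) = 0.0334²·(1+0.831) = 0.002043
Wq = λ·E[S²]/(2(1−ρ)) = 23.5·0.002043/(2·0.2151) = 0.11158 hr

Final: 0.11158 hr


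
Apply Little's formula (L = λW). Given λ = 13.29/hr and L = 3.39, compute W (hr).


W = L/λ = 3.39/13.29 = 0.2551 hr

Final: 0.2551 hr


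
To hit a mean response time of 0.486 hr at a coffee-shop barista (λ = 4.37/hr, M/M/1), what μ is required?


W = 1/(μ−λ) ⇒ μ − λ = 1/W = 1/0.486 = 2.0576
μ = λ + 1/W = 4.37 + 2.0576 = 6.4276 per hr

Final: 6.4276 /hr


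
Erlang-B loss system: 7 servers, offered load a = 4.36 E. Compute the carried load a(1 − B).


B(7,4.36) = 0.082138 (Erlang-B)
Carried load = a(1 − B) = 4.36·(1 − 0.082138) = 4.36·0.917862 = 4.0019 E

Final: 4.0019 Erlangs


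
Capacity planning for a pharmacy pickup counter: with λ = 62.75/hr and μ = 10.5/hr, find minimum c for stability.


Stability requires cμ > λ ⇔ c > λ/μ.
λ/μ = 62.75/10.5 = 5.9762
Minimum integer c = ⌊5.9762⌋ + 1 = 6
Check: 6·10.5 = 63.00 > 62.75, while 5·10.5 = 52.50 ≤ 62.75

Final: 6 servers


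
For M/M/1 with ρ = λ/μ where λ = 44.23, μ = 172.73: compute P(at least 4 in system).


ρ = 44.23/172.73 = 0.2561
P(N ≥ n) = ρ^n = 0.2561^4 = 0.004299

Final: 0.004299


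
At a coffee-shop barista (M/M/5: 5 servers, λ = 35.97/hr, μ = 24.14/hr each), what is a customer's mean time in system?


a = 1.4901; ρ = 0.2980; P₀ = 0.225013
Lq = P₀·a^c·ρ/(c!(1−ρ)²) = 0.008329
Wq = Lq/λ = 0.008329/35.97 = 0.0002316 hr
W = Wq + 1/μ = 0.0002316 + 0.04143 = 0.04166 hr

Final: 0.04166 hr


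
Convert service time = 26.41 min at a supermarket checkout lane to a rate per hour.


μ = 1/(service time) in consistent units.
1 hour = 60 min, so μ = 60/26.41 = 2.2719 per hour

Final: 2.2719 /hr


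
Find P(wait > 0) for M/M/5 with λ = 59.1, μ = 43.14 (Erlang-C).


a = λ/μ = 1.3700; ρ = a/5 = 0.2740
P₀ = 0.253870 (from M/M/c formula)
C(c,a) = [a^c/(c!(1−ρ))]·P₀ = [4.82544/(120·0.7260)]·0.253870
= 0.05539·0.253870 = 0.014061

Final: 0.014061


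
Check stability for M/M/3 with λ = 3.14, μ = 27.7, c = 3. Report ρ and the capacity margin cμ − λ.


Total capacity cμ = 3·27.7 = 83.10/hr
ρ = λ/(cμ) = 3.14/83.10 = 0.03779
Stable ⇔ ρ < 1: YES
Spare capacity = cμ − λ = 83.10 − 3.14 = 79.96/hr

Final: ρ = 0.03779; stable; margin = 79.96/hr


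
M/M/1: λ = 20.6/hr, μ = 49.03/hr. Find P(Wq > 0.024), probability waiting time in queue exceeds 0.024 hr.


ρ = 20.6/49.03 = 0.4202
P(Wq > t) = ρ·e^{−(μ−λ)t} = 0.4202·e^{−0.6823}
= 0.4202·0.505443 = 0.212362

Final: 0.212362


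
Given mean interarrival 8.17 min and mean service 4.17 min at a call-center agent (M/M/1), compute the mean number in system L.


λ = 60/8.17 = 7.3439 /hr
μ = 60/4.17 = 14.3885 /hr
ρ = λ/μ = 7.3439/14.3885 = 0.5104
L = ρ/(1−ρ) = 0.5104/0.4896 = 1.0425

Final: 1.0425


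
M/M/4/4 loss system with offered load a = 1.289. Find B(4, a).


B(c,a) = (a^c/c!) / Σ_{k=0}^{c} a^k/k!
a^4/4! = 0.115027
Σ terms (k=0..4): 1.00000 + 1.28900 + 0.83076 + 0.35695 + 0.11503 = 3.591738
B = 0.115027/3.591738 = 0.032025

Final: 0.032025


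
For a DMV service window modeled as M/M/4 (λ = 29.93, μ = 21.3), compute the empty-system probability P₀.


a = λ/μ = 29.93/21.3 = 1.4052; ρ = a/c = 0.3513
Σ_{k=0}^{3} a^k/k! (terms k=0..3) = 1.00000 + 1.40516 + 0.98724 + 0.46241 = 3.85482
Tail: a^4/(4!(1−ρ)) = 3.89860/(24·0.6487) = 0.25041
P₀ = 1/(3.85482 + 0.25041) = 1/4.10523 = 0.243592

Final: 0.243592


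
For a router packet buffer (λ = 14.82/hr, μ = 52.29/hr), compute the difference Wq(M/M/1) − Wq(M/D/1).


ρ = 14.82/52.29 = 0.2834
Wq(M/M/1) = ρ/(μ−λ) = 0.2834/37.47 = 0.007564 hr
Wq(M/D/1) = ρ/(2(μ−λ)) = 0.003782 hr
Savings = 0.007564 − 0.003782 = 0.003782 hr

Final: 0.003782 hr


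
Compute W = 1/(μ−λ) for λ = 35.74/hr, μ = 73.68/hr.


W = 1/(μ−λ) = 1/(73.68 − 35.74) = 1/37.94 = 0.02636 hr

Final: 0.02636 hr


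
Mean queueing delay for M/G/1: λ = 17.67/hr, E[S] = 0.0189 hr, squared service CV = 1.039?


ρ = λ·E[S] = 17.67·0.0189 = 0.3340
E[S²] = E[S]²(1+C_s²) = 0.0189²·(1+1.039) = 0.0007284
Wq = λ·E[S²]/(2(1−ρ)) = 17.67·0.0007284/(2·0.6660) = 0.009662 hr

Final: 0.009662 hr


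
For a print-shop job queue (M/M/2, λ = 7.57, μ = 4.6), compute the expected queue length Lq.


a = λ/μ = 1.6457; ρ = a/2 = 0.8228
P₀ = 0.097197
Lq = P₀·a^c·ρ / (c!·(1−ρ)²) = 0.097197·2.70817·0.8228/(2·0.03139)
= 3.44992

Final: 3.44992


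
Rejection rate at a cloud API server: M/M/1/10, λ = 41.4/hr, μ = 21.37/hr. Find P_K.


ρ = λ/μ = 41.4/21.37 = 1.9373
P_K = (1−ρ)ρ^K/(1−ρ^(K+1)) = (-0.9373·744.660280)/(1 − 1442.626842)
= -697.966561/-1441.626842 = 0.484152

Final: 0.484152


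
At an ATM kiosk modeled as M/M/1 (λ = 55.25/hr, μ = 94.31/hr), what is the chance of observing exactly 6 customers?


ρ = 55.25/94.31 = 0.5858
P_n = (1−ρ)·ρ^n = (1 − 0.5858)·0.5858^6 = 0.4142·0.040425 = 0.016743

Final: 0.016743


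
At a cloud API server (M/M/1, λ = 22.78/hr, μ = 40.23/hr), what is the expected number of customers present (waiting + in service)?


ρ = λ/μ = 22.78/40.23 = 0.5662
L = ρ/(1−ρ) = 0.5662/(1 − 0.5662) = 0.5662/0.4338 = 1.3054

Final: 1.3054


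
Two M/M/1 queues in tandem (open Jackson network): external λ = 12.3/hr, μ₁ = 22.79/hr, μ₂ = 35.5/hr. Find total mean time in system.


Each node sees arrival rate λ = 12.3/hr (tandem ⇒ throughput preserved).
W₁ = 1/(μ₁−λ) = 1/(22.79−12.3) = 0.09533 hr
W₂ = 1/(μ₂−λ) = 1/(35.5−12.3) = 0.04310 hr
W_total = W₁ + W₂ = 0.09533 + 0.04310 = 0.13843 hr

Final: 0.13843 hr


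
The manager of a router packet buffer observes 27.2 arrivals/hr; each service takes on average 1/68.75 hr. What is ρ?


ρ = λ/μ = 27.2/68.75 = 0.3956

Final: 0.3956


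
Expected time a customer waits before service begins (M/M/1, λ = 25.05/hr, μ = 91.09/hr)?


ρ = 25.05/91.09 = 0.2750
Wq = ρ/(μ−λ) = 0.2750/(91.09 − 25.05) = 0.2750/66.04 = 0.004164 hr

Final: 0.004164 hr


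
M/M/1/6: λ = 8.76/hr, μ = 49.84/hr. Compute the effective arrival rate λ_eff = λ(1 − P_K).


ρ = 0.1758; P_K = (1−ρ)ρ^6/(1−ρ^7) = 0.00002430
λ_eff = λ(1 − P_K) = 8.76·(1 − 0.00002430) = 8.76·0.999976 = 8.7598 /hr

Final: 8.7598 /hr


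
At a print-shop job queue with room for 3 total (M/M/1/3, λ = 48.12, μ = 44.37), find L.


ρ = 48.12/44.37 = 1.0845
L = ρ[1 − (K+1)ρ^K + Kρ^(K+1)] / [(1−ρ)(1−ρ^(K+1))]
Numerator: 1.0845·(1 − 4·1.275583 + 3·1.383390) = 0.051884
Denominator: (-0.08452)·(-0.383390) = 0.032403
L = 0.051884/0.032403 = 1.6012

Final: 1.6012


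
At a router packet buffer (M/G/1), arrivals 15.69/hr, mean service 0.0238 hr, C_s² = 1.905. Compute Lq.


ρ = λ·E[S] = 15.69·0.0238 = 0.3734
Lq = ρ²(1+C_s²)/(2(1−ρ)) = 0.1394·(1+1.905)/(2·0.6266)
= 0.1394·2.9050/1.2532 = 0.32325

Final: 0.32325


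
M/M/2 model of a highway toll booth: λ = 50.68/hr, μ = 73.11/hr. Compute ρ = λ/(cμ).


ρ = λ/(cμ) = 50.68/(2·73.11) = 50.68/146.22 = 0.3466

Final: 0.3466


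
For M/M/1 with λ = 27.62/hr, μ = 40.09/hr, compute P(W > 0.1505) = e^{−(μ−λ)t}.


W ~ Exponential(μ−λ) for M/M/1.
μ − λ = 40.09 − 27.62 = 12.4700
P(W > t) = e^{−(μ−λ)t} = e^{−1.8767} = 0.153089

Final: 0.153089


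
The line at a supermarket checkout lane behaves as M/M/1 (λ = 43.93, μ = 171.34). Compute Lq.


ρ = 43.93/171.34 = 0.2564
Lq = ρ²/(1−ρ) = 0.06574/0.7436 = 0.08840

Final: 0.08840


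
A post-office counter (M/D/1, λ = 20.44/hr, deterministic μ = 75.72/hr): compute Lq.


ρ = 20.44/75.72 = 0.2699
M/D/1: Lq = ρ²/(2(1−ρ)) = 0.07287/(2·0.7301) = 0.04991

Final: 0.04991


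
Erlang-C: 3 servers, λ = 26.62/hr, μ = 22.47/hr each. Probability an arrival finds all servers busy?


a = λ/μ = 1.1847; ρ = a/3 = 0.3949
P₀ = 0.299007 (from M/M/c formula)
C(c,a) = [a^c/(c!(1−ρ))]·P₀ = [1.66270/(6·0.6051)]·0.299007
= 0.45797·0.299007 = 0.136935

Final: 0.136935


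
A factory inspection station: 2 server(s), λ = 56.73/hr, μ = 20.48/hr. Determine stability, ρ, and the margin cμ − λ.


Total capacity cμ = 2·20.48 = 40.96/hr
ρ = λ/(cμ) = 56.73/40.96 = 1.3850
Stable ⇔ ρ < 1: NO
Spare capacity = cμ − λ = 40.96 − 56.73 = -15.77/hr

Final: ρ = 1.3850; unstable; margin = -15.77/hr
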